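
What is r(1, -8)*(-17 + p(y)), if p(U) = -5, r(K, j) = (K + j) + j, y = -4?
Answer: 330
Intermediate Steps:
r(K, j) = K + 2*j
r(1, -8)*(-17 + p(y)) = (1 + 2*(-8))*(-17 - 5) = (1 - 16)*(-22) = -15*(-22) = 330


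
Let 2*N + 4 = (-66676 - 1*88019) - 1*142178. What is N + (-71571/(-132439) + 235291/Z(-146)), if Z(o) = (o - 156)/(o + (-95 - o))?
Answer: -1488324238928/19998289 ≈ -74423.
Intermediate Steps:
Z(o) = 156/95 - o/95 (Z(o) = (-156 + o)/(-95) = (-156 + o)*(-1/95) = 156/95 - o/95)
N = -296877/2 (N = -2 + ((-66676 - 1*88019) - 1*142178)/2 = -2 + ((-66676 - 88019) - 142178)/2 = -2 + (-154695 - 142178)/2 = -2 + (1/2)*(-296873) = -2 - 296873/2 = -296877/2 ≈ -1.4844e+5)
N + (-71571/(-132439) + 235291/Z(-146)) = -296877/2 + (-71571/(-132439) + 235291/(156/95 - 1/95*(-146))) = -296877/2 + (-71571*(-1/132439) + 235291/(156/95 + 146/95)) = -296877/2 + (71571/132439 + 235291/(302/95)) = -296877/2 + (71571/132439 + 235291*(95/302)) = -296877/2 + (71571/132439 + 22352645/302) = -296877/2 + 2960383565597/39996578 = -1488324238928/19998289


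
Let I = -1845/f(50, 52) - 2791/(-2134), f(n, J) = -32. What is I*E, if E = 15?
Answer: 30199065/34144 ≈ 884.46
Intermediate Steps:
I = 2013271/34144 (I = -1845/(-32) - 2791/(-2134) = -1845*(-1/32) - 2791*(-1/2134) = 1845/32 + 2791/2134 = 2013271/34144 ≈ 58.964)
I*E = (2013271/34144)*15 = 30199065/34144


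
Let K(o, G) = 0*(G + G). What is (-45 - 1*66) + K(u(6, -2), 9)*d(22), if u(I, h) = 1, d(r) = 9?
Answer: -111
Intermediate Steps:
K(o, G) = 0 (K(o, G) = 0*(2*G) = 0)
(-45 - 1*66) + K(u(6, -2), 9)*d(22) = (-45 - 1*66) + 0*9 = (-45 - 66) + 0 = -111 + 0 = -111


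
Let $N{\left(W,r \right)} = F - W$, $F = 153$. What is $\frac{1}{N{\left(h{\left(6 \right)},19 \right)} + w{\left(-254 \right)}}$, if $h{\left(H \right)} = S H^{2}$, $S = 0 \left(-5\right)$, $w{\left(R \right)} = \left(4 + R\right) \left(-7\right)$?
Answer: $\frac{1}{1903} \approx 0.00052549$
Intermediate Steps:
$w{\left(R \right)} = -28 - 7 R$
$S = 0$
$h{\left(H \right)} = 0$ ($h{\left(H \right)} = 0 H^{2} = 0$)
$N{\left(W,r \right)} = 153 - W$
$\frac{1}{N{\left(h{\left(6 \right)},19 \right)} + w{\left(-254 \right)}} = \frac{1}{\left(153 - 0\right) - -1750} = \frac{1}{\left(153 + 0\right) + \left(-28 + 1778\right)} = \frac{1}{153 + 1750} = \frac{1}{1903}$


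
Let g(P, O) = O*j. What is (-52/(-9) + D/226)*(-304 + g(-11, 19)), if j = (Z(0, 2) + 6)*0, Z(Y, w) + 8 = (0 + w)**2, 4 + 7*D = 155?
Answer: -12710696/7119 ≈ -1785.5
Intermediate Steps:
D = 151/7 (D = -4/7 + (1/7)*155 = -4/7 + 155/7 = 151/7 ≈ 21.571)
Z(Y, w) = -8 + w**2 (Z(Y, w) = -8 + (0 + w)**2 = -8 + w**2)
j = 0 (j = ((-8 + 2**2) + 6)*0 = ((-8 + 4) + 6)*0 = (-4 + 6)*0 = 2*0 = 0)
g(P, O) = 0 (g(P, O) = O*0 = 0)
(-52/(-9) + D/226)*(-304 + g(-11, 19)) = (-52/(-9) + (151/7)/226)*(-304 + 0) = (-52*(-1/9) + (151/7)*(1/226))*(-304) = (52/9 + 151/1582)*(-304) = (83623/14238)*(-304) = -12710696/7119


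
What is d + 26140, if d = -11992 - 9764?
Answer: 4384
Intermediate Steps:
d = -21756
d + 26140 = -21756 + 26140 = 4384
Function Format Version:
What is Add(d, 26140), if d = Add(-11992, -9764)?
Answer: 4384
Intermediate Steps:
d = -21756
Add(d, 26140) = Add(-21756, 26140) = 4384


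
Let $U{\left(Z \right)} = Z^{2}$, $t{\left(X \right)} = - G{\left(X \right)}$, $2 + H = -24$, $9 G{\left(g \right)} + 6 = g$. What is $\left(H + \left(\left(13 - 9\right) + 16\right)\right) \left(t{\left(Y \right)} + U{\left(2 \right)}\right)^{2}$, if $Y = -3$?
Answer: $-150$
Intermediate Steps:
$G{\left(g \right)} = - \frac{2}{3} + \frac{g}{9}$
$H = -26$ ($H = -2 - 24 = -26$)
$t{\left(X \right)} = \frac{2}{3} - \frac{X}{9}$ ($t{\left(X \right)} = - (- \frac{2}{3} + \frac{X}{9}) = \frac{2}{3} - \frac{X}{9}$)
$\left(H + \left(\left(13 - 9\right) + 16\right)\right) \left(t{\left(Y \right)} + U{\left(2 \right)}\right)^{2} = \left(-26 + \left(\left(13 - 9\right) + 16\right)\right) \left(\left(\frac{2}{3} - - \frac{1}{3}\right) + 2^{2}\right)^{2} = \left(-26 + \left(4 + 16\right)\right) \left(\left(\frac{2}{3} + \frac{1}{3}\right) + 4\right)^{2} = \left(-26 + 20\right) \left(1 + 4\right)^{2} = - 6 \cdot 5^{2} = \left(-6\right) 25 = -150$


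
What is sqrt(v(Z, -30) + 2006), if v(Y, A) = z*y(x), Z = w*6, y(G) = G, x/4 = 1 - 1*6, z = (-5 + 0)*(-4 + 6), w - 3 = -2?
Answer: sqrt(2206) ≈ 46.968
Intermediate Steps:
w = 1 (w = 3 - 2 = 1)
z = -10 (z = -5*2 = -10)
x = -20 (x = 4*(1 - 1*6) = 4*(1 - 6) = 4*(-5) = -20)
Z = 6 (Z = 1*6 = 6)
v(Y, A) = 200 (v(Y, A) = -10*(-20) = 200)
sqrt(v(Z, -30) + 2006) = sqrt(200 + 2006) = sqrt(2206)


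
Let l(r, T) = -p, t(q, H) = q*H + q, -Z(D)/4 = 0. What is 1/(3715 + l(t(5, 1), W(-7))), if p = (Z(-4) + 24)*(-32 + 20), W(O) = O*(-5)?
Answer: 1/4003 ≈ 0.00024981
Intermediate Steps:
W(O) = -5*O
Z(D) = 0 (Z(D) = -4*0 = 0)
t(q, H) = q + H*q (t(q, H) = H*q + q = q + H*q)
p = -288 (p = (0 + 24)*(-32 + 20) = 24*(-12) = -288)
l(r, T) = 288 (l(r, T) = -1*(-288) = 288)
1/(3715 + l(t(5, 1), W(-7))) = 1/(3715 + 288) = 1/4003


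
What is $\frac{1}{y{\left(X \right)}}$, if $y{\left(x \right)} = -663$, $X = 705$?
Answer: $- \frac{1}{663} \approx -0.0015083$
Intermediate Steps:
$\frac{1}{y{\left(X \right)}} = \frac{1}{-663} = - \frac{1}{663}$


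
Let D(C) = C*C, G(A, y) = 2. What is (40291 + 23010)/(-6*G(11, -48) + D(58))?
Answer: 63301/3352 ≈ 18.885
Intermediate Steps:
D(C) = C**2
(40291 + 23010)/(-6*G(11, -48) + D(58)) = (40291 + 23010)/(-6*2 + 58**2) = 63301/(-12 + 3364) = 63301/3352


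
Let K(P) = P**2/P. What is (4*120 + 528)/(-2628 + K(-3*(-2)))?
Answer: -168/437 ≈ -0.38444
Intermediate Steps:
K(P) = P
(4*120 + 528)/(-2628 + K(-3*(-2))) = (4*120 + 528)/(-2628 - 3*(-2)) = (480 + 528)/(-2628 + 6) = 1008/(-2622) = 1008*(-1/2622) = -168/437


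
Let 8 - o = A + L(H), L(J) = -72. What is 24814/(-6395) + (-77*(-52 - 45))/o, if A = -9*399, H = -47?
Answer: -43327939/23476045 ≈ -1.8456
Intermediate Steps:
A = -3591
o = 3671 (o = 8 - (-3591 - 72) = 8 - 1*(-3663) = 8 + 3663 = 3671)
24814/(-6395) + (-77*(-52 - 45))/o = 24814/(-6395) - 77*(-52 - 45)/3671 = 24814*(-1/6395) - 77*(-97)*(1/3671) = -24814/6395 + 7469*(1/3671) = -24814/6395 + 7469/3671 = -43327939/23476045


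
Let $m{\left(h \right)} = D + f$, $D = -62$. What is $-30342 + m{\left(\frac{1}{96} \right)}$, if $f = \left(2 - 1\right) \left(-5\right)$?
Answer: $-30409$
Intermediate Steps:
$f = -5$ ($f = 1 \left(-5\right) = -5$)
$m{\left(h \right)} = -67$ ($m{\left(h \right)} = -62 - 5 = -67$)
$-30342 + m{\left(\frac{1}{96} \right)} = -30342 - 67 = -30409$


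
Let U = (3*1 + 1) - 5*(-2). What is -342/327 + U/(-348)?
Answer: -20599/18966 ≈ -1.0861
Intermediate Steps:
U = 14 (U = (3 + 1) + 10 = 4 + 10 = 14)
-342/327 + U/(-348) = -342/327 + 14/(-348) = -342*1/327 + 14*(-1/348) = -114/109 - 7/174 = -20599/18966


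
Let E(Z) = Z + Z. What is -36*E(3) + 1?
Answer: -215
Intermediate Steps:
E(Z) = 2*Z
-36*E(3) + 1 = -72*3 + 1 = -36*6 + 1 = -216 + 1 = -215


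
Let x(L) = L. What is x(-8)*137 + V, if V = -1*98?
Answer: -1194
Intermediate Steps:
V = -98
x(-8)*137 + V = -8*137 - 98 = -1096 - 98 = -1194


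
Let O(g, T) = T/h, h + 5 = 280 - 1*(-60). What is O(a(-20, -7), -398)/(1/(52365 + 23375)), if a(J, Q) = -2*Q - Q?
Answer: -6028904/67 ≈ -89984.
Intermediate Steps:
h = 335 (h = -5 + (280 - 1*(-60)) = -5 + (280 + 60) = -5 + 340 = 335)
a(J, Q) = -3*Q
O(g, T) = T/335
O(a(-20, -7), -398)/(1/(52365 + 23375)) = ((1/335)*(-398))/(1/(52365 + 23375)) = -398/(335*(1/75740)) = -398/(335*1/75740) = -398/335*75740 = -6028904/67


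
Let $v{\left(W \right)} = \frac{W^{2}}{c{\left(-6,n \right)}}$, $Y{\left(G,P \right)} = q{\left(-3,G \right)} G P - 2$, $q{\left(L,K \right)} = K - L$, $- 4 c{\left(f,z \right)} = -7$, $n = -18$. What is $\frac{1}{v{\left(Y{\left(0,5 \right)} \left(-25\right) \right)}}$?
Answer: $\frac{7}{10000} \approx 0.0007$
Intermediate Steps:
$c{\left(f,z \right)} = \frac{7}{4}$ ($c{\left(f,z \right)} = \left(- \frac{1}{4}\right) \left(-7\right) = \frac{7}{4}$)
$Y{\left(G,P \right)} = -2 + G P \left(3 + G\right)$ ($Y{\left(G,P \right)} = \left(G - -3\right) G P - 2 = \left(G + 3\right) G P - 2 = \left(3 + G\right) G P - 2 = G \left(3 + G\right) P - 2 = G P \left(3 + G\right) - 2 = -2 + G P \left(3 + G\right)$)
$v{\left(W \right)} = \frac{4 W^{2}}{7}$ ($v{\left(W \right)} = \frac{W^{2}}{\frac{7}{4}} = W^{2} \cdot \frac{4}{7} = \frac{4 W^{2}}{7}$)
$\frac{1}{v{\left(Y{\left(0,5 \right)} \left(-25\right) \right)}} = \frac{1}{\frac{4}{7} \left(\left(-2 + 0 \cdot 5 \left(3 + 0\right)\right) \left(-25\right)\right)^{2}} = \frac{1}{\frac{4}{7} \left(\left(-2 + 0 \cdot 5 \cdot 3\right) \left(-25\right)\right)^{2}} = \frac{1}{\frac{4}{7} \left(\left(-2 + 0\right) \left(-25\right)\right)^{2}} = \frac{1}{\frac{4}{7} \left(\left(-2\right) \left(-25\right)\right)^{2}} = \frac{1}{\frac{4}{7} \cdot 50^{2}} = \frac{1}{\frac{4}{7} \cdot 2500} = \frac{1}{\frac{10000}{7}} = \frac{7}{10000}$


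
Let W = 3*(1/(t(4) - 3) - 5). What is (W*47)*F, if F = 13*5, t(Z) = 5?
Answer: -82485/2 ≈ -41243.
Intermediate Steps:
F = 65
W = -27/2 (W = 3*(1/(5 - 3) - 5) = 3*(1/2 - 5) = 3*(½ - 5) = 3*(-9/2) = -27/2 ≈ -13.500)
(W*47)*F = -27/2*47*65 = -1269/2*65 = -82485/2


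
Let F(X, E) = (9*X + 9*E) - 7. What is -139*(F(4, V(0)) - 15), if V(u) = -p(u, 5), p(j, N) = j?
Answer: -1946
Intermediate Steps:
V(u) = -u
F(X, E) = -7 + 9*E + 9*X (F(X, E) = (9*E + 9*X) - 7 = -7 + 9*E + 9*X)
-139*(F(4, V(0)) - 15) = -139*((-7 + 9*(-1*0) + 9*4) - 15) = -139*((-7 + 9*0 + 36) - 15) = -139*((-7 + 0 + 36) - 15) = -139*(29 - 15) = -139*14 = -1946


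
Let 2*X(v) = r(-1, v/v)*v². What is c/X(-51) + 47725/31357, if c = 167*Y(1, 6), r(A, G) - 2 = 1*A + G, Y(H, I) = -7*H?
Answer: 87476392/81559557 ≈ 1.0725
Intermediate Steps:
r(A, G) = 2 + A + G (r(A, G) = 2 + (1*A + G) = 2 + (A + G) = 2 + A + G)
c = -1169 (c = 167*(-7*1) = 167*(-7) = -1169)
X(v) = v² (X(v) = ((2 - 1 + v/v)*v²)/2 = ((2 - 1 + 1)*v²)/2 = (2*v²)/2 = v²)
c/X(-51) + 47725/31357 = -1169/((-51)²) + 47725/31357 = -1169/2601 + 47725*(1/31357) = -1169*1/2601 + 47725/31357 = -1169/2601 + 47725/31357 = 87476392/81559557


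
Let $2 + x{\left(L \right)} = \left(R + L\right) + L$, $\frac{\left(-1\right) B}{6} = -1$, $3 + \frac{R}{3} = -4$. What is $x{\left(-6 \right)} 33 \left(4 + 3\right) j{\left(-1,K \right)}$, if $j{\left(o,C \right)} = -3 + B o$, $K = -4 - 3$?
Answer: $72765$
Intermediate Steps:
$R = -21$ ($R = -9 + 3 \left(-4\right) = -9 - 12 = -21$)
$B = 6$ ($B = \left(-6\right) \left(-1\right) = 6$)
$x{\left(L \right)} = -23 + 2 L$ ($x{\left(L \right)} = -2 + \left(\left(-21 + L\right) + L\right) = -2 + \left(-21 + 2 L\right) = -23 + 2 L$)
$K = -7$ ($K = -4 - 3 = -7$)
$j{\left(o,C \right)} = -3 + 6 o$
$x{\left(-6 \right)} 33 \left(4 + 3\right) j{\left(-1,K \right)} = \left(-23 + 2 \left(-6\right)\right) 33 \left(4 + 3\right) \left(-3 + 6 \left(-1\right)\right) = \left(-23 - 12\right) 33 \cdot 7 \left(-3 - 6\right) = \left(-35\right) 33 \cdot 7 \left(-9\right) = \left(-1155\right) \left(-63\right) = 72765$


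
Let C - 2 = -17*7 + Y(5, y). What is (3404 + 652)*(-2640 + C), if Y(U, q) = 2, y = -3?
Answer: -11174280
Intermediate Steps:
C = -115 (C = 2 + (-17*7 + 2) = 2 + (-119 + 2) = 2 - 117 = -115)
(3404 + 652)*(-2640 + C) = (3404 + 652)*(-2640 - 115) = 4056*(-2755) = -11174280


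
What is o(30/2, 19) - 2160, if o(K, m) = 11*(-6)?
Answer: -2226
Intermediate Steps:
o(K, m) = -66
o(30/2, 19) - 2160 = -66 - 2160 = -2226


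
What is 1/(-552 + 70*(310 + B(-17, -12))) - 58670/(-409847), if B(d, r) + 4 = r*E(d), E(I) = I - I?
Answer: 1224735407/8552687196 ≈ 0.14320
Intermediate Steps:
E(I) = 0
B(d, r) = -4 (B(d, r) = -4 + r*0 = -4 + 0 = -4)
1/(-552 + 70*(310 + B(-17, -12))) - 58670/(-409847) = 1/(-552 + 70*(310 - 4)) - 58670/(-409847) = 1/(-552 + 70*306) - 58670*(-1)/409847 = 1/(-552 + 21420) - 1*(-58670/409847) = 1/20868 + 58670/409847 = 1224735407/8552687196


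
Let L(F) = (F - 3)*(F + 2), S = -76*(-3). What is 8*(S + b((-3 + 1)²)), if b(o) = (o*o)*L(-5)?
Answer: 4896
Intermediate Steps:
S = 228
L(F) = (-3 + F)*(2 + F)
b(o) = 24*o² (b(o) = (o*o)*(-6 + (-5)² - 1*(-5)) = o²*(-6 + 25 + 5) = o²*24 = 24*o²)
8*(S + b((-3 + 1)²)) = 8*(228 + 24*((-3 + 1)²)²) = 8*(228 + 24*((-2)²)²) = 8*(228 + 24*4²) = 8*(228 + 24*16) = 8*(228 + 384) = 8*612 = 4896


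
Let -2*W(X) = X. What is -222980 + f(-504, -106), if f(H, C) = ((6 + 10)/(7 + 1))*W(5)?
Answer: -222985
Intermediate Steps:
W(X) = -X/2
f(H, C) = -5 (f(H, C) = ((6 + 10)/(7 + 1))*(-½*5) = (16/8)*(-5/2) = (16*(⅛))*(-5/2) = 2*(-5/2) = -5)
-222980 + f(-504, -106) = -222980 - 5 = -222985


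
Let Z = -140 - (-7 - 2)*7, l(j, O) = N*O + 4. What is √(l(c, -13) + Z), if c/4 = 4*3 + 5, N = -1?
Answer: 2*I*√15 ≈ 7.746*I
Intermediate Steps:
c = 68 (c = 4*(4*3 + 5) = 4*(12 + 5) = 4*17 = 68)
l(j, O) = 4 - O (l(j, O) = -O + 4 = 4 - O)
Z = -77 (Z = -140 - (-9)*7 = -140 - 1*(-63) = -140 + 63 = -77)
√(l(c, -13) + Z) = √((4 - 1*(-13)) - 77) = √((4 + 13) - 77) = √(17 - 77) = √(-60) = 2*I*√15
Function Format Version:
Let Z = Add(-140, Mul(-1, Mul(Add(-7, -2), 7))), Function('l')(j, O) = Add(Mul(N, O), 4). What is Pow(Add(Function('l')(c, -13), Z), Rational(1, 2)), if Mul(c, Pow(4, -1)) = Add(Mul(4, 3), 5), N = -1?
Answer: Mul(2, I, Pow(15, Rational(1, 2))) ≈ Mul(7.7460, I)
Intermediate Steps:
c = 68 (c = Mul(4, Add(Mul(4, 3), 5)) = Mul(4, Add(12, 5)) = Mul(4, 17) = 68)
Function('l')(j, O) = Add(4, Mul(-1, O)) (Function('l')(j, O) = Add(Mul(-1, O), 4) = Add(4, Mul(-1, O)))
Z = -77 (Z = Add(-140, Mul(-1, Mul(-9, 7))) = Add(-140, Mul(-1, -63)) = Add(-140, 63) = -77)
Pow(Add(Function('l')(c, -13), Z), Rational(1, 2)) = Pow(Add(Add(4, Mul(-1, -13)), -77), Rational(1, 2)) = Pow(Add(Add(4, 13), -77), Rational(1, 2)) = Pow(Add(17, -77), Rational(1, 2)) = Pow(-60, Rational(1, 2)) = Mul(2, I, Pow(15, Rational(1, 2)))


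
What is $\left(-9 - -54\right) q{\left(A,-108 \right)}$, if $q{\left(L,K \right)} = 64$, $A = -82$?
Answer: $2880$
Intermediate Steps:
$\left(-9 - -54\right) q{\left(A,-108 \right)} = \left(-9 - -54\right) 64 = \left(-9 + 54\right) 64 = 45 \cdot 64 = 2880$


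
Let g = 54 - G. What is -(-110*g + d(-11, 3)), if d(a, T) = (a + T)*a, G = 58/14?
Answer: 37774/7 ≈ 5396.3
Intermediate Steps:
G = 29/7 (G = 58*(1/14) = 29/7 ≈ 4.1429)
d(a, T) = a*(T + a) (d(a, T) = (T + a)*a = a*(T + a))
g = 349/7 (g = 54 - 1*29/7 = 54 - 29/7 = 349/7 ≈ 49.857)
-(-110*g + d(-11, 3)) = -(-110*349/7 - 11*(3 - 11)) = -(-38390/7 - 11*(-8)) = -(-38390/7 + 88) = -1*(-37774/7) = 37774/7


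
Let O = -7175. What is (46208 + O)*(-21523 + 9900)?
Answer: -453680559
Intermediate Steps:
(46208 + O)*(-21523 + 9900) = (46208 - 7175)*(-21523 + 9900) = 39033*(-11623) = -453680559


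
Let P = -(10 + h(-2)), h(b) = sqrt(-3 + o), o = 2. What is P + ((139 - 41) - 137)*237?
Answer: -9253 - I ≈ -9253.0 - 1.0*I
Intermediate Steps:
h(b) = I (h(b) = sqrt(-3 + 2) = sqrt(-1) = I)
P = -10 - I (P = -(10 + I) = -10 - I ≈ -10.0 - 1.0*I)
P + ((139 - 41) - 137)*237 = (-10 - I) + ((139 - 41) - 137)*237 = (-10 - I) + (98 - 137)*237 = (-10 - I) - 39*237 = (-10 - I) - 9243 = -9253 - I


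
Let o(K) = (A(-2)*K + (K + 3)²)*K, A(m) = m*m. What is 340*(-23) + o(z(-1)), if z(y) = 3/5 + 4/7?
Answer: -334173204/42875 ≈ -7794.1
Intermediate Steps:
A(m) = m²
z(y) = 41/35 (z(y) = 3*(⅕) + 4*(⅐) = ⅗ + 4/7 = 41/35)
o(K) = K*((3 + K)² + 4*K) (o(K) = ((-2)²*K + (K + 3)²)*K = (4*K + (3 + K)²)*K = ((3 + K)² + 4*K)*K = K*((3 + K)² + 4*K))
340*(-23) + o(z(-1)) = 340*(-23) + 41*((3 + 41/35)² + 4*(41/35))/35 = -7820 + 41*((146/35)² + 164/35)/35 = -7820 + 41*(21316/1225 + 164/35)/35 = -7820 + (41/35)*(27056/1225) = -7820 + 1109296/42875 = -334173204/42875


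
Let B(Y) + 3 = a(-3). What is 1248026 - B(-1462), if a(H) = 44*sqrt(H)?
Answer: 1248029 - 44*I*sqrt(3) ≈ 1.248e+6 - 76.21*I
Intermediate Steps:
B(Y) = -3 + 44*I*sqrt(3) (B(Y) = -3 + 44*sqrt(-3) = -3 + 44*(I*sqrt(3)) = -3 + 44*I*sqrt(3))
1248026 - B(-1462) = 1248026 - (-3 + 44*I*sqrt(3)) = 1248026 + (3 - 44*I*sqrt(3)) = 1248029 - 44*I*sqrt(3)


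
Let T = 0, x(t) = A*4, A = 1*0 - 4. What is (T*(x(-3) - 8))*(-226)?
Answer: 0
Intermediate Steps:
A = -4 (A = 0 - 4 = -4)
x(t) = -16 (x(t) = -4*4 = -16)
(T*(x(-3) - 8))*(-226) = (0*(-16 - 8))*(-226) = (0*(-24))*(-226) = 0*(-226) = 0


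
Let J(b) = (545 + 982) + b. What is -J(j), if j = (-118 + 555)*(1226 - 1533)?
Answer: 132632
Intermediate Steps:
j = -134159 (j = 437*(-307) = -134159)
J(b) = 1527 + b
-J(j) = -(1527 - 134159) = -1*(-132632) = 132632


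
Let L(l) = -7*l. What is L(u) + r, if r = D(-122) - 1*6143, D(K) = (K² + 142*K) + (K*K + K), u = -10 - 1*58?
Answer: 6655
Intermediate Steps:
u = -68 (u = -10 - 58 = -68)
D(K) = 2*K² + 143*K (D(K) = (K² + 142*K) + (K² + K) = (K² + 142*K) + (K + K²) = 2*K² + 143*K)
r = 6179 (r = -122*(143 + 2*(-122)) - 1*6143 = -122*(143 - 244) - 6143 = -122*(-101) - 6143 = 12322 - 6143 = 6179)
L(u) + r = -7*(-68) + 6179 = 476 + 6179 = 6655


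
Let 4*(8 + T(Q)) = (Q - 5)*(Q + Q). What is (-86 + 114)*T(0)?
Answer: -224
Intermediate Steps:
T(Q) = -8 + Q*(-5 + Q)/2 (T(Q) = -8 + ((Q - 5)*(Q + Q))/4 = -8 + ((-5 + Q)*(2*Q))/4 = -8 + (2*Q*(-5 + Q))/4 = -8 + Q*(-5 + Q)/2)
(-86 + 114)*T(0) = (-86 + 114)*(-8 + (½)*0² - 5/2*0) = 28*(-8 + (½)*0 + 0) = 28*(-8 + 0 + 0) = 28*(-8) = -224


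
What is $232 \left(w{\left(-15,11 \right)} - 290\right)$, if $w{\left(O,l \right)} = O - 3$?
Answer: $-71456$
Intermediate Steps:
$w{\left(O,l \right)} = -3 + O$ ($w{\left(O,l \right)} = O - 3 = -3 + O$)
$232 \left(w{\left(-15,11 \right)} - 290\right) = 232 \left(\left(-3 - 15\right) - 290\right) = 232 \left(-18 - 290\right) = 232 \left(-308\right) = -71456$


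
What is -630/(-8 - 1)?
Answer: 70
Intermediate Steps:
-630/(-8 - 1) = -630/(-9) = -630*(-⅑) = 70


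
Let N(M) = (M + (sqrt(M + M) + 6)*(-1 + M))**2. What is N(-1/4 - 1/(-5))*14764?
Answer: 593693659/1000 + 9843897*I*sqrt(10)/500 ≈ 5.9369e+5 + 62258.0*I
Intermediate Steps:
N(M) = (M + (-1 + M)*(6 + sqrt(2)*sqrt(M)))**2 (N(M) = (M + (sqrt(2*M) + 6)*(-1 + M))**2 = (M + (sqrt(2)*sqrt(M) + 6)*(-1 + M))**2 = (M + (6 + sqrt(2)*sqrt(M))*(-1 + M))**2 = (M + (-1 + M)*(6 + sqrt(2)*sqrt(M)))**2)
N(-1/4 - 1/(-5))*14764 = (-6 + 7*(-1/4 - 1/(-5)) + sqrt(2)*(-1/4 - 1/(-5))**(3/2) - sqrt(2)*sqrt(-1/4 - 1/(-5)))**2*14764 = (-6 + 7*(-1*1/4 - 1*(-1/5)) + sqrt(2)*(-1*1/4 - 1*(-1/5))**(3/2) - sqrt(2)*sqrt(-1*1/4 - 1*(-1/5)))**2*14764 = (-6 + 7*(-1/4 + 1/5) + sqrt(2)*(-1/4 + 1/5)**(3/2) - sqrt(2)*sqrt(-1/4 + 1/5))**2*14764 = (-6 + 7*(-1/20) + sqrt(2)*(-1/20)**(3/2) - sqrt(2)*sqrt(-1/20))**2*14764 = (-6 - 7/20 + sqrt(2)*(-I*sqrt(5)/200) - sqrt(2)*I*sqrt(5)/10)**2*14764 = (-6 - 7/20 - I*sqrt(10)/200 - I*sqrt(10)/10)**2*14764 = (-127/20 - 21*I*sqrt(10)/200)**2*14764 = 14764*(-127/20 - 21*I*sqrt(10)/200)**2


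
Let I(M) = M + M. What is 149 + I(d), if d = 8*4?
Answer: 213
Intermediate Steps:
d = 32
I(M) = 2*M
149 + I(d) = 149 + 2*32 = 149 + 64 = 213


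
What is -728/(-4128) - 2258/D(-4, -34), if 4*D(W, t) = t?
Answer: 2331803/8772 ≈ 265.82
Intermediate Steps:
D(W, t) = t/4
-728/(-4128) - 2258/D(-4, -34) = -728/(-4128) - 2258/((¼)*(-34)) = -728*(-1/4128) - 2258/(-17/2) = 91/516 - 2258*(-2/17) = 91/516 + 4516/17 = 2331803/8772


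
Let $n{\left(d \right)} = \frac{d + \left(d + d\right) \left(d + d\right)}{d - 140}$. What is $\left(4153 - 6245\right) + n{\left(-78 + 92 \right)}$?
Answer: $- \frac{6295}{3} \approx -2098.3$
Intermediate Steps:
$n{\left(d \right)} = \frac{d + 4 d^{2}}{-140 + d}$ ($n{\left(d \right)} = \frac{d + 2 d 2 d}{-140 + d} = \frac{d + 4 d^{2}}{-140 + d}$)
$\left(4153 - 6245\right) + n{\left(-78 + 92 \right)} = \left(4153 - 6245\right) + \frac{\left(-78 + 92\right) \left(1 + 4 \left(-78 + 92\right)\right)}{-140 + \left(-78 + 92\right)} = -2092 + \frac{14 \left(1 + 4 \cdot 14\right)}{-140 + 14} = -2092 + \frac{14 \left(1 + 56\right)}{-126} = -2092 + 14 \left(- \frac{1}{126}\right) 57 = -2092 - \frac{19}{3} = - \frac{6295}{3}$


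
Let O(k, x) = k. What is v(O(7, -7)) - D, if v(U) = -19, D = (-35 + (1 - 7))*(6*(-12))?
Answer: -2971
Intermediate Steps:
D = 2952 (D = (-35 + (1 - 1*7))*(-72) = (-35 + (1 - 7))*(-72) = (-35 - 6)*(-72) = -41*(-72) = 2952)
v(O(7, -7)) - D = -19 - 1*2952 = -19 - 2952 = -2971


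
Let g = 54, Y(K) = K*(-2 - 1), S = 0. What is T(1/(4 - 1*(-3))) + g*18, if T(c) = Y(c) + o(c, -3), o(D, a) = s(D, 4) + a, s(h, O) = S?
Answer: 6780/7 ≈ 968.57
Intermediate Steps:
s(h, O) = 0
Y(K) = -3*K (Y(K) = K*(-3) = -3*K)
o(D, a) = a (o(D, a) = 0 + a = a)
T(c) = -3 - 3*c (T(c) = -3*c - 3 = -3 - 3*c)
T(1/(4 - 1*(-3))) + g*18 = (-3 - 3/(4 - 1*(-3))) + 54*18 = (-3 - 3/(4 + 3)) + 972 = (-3 - 3/7) + 972 = -24/7 + 972 = 6780/7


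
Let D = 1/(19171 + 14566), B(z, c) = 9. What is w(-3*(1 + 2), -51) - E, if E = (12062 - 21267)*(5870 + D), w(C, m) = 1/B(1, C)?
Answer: 16406308277132/303633 ≈ 5.4033e+7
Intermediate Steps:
D = 1/33737 ≈ 2.9641e-5
w(C, m) = 1/9
E = -1822923138155/33737 (E = (12062 - 21267)*(5870 + 1/33737) = -9205*198036191/33737 = -1822923138155/33737 ≈ -5.4033e+7)
w(-3*(1 + 2), -51) - E = 1/9 - 1*(-1822923138155/33737) = 1/9 + 1822923138155/33737 = 16406308277132/303633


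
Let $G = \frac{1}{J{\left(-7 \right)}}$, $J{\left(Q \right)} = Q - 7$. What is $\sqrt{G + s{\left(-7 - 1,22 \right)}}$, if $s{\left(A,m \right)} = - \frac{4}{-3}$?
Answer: $\frac{\sqrt{2226}}{42} \approx 1.1233$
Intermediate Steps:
$J{\left(Q \right)} = -7 + Q$ ($J{\left(Q \right)} = Q - 7 = -7 + Q$)
$s{\left(A,m \right)} = \frac{4}{3}$ ($s{\left(A,m \right)} = \left(-4\right) \left(- \frac{1}{3}\right) = \frac{4}{3}$)
$G = - \frac{1}{14}$ ($G = \frac{1}{-7 - 7} = \frac{1}{-14} = - \frac{1}{14} \approx -0.071429$)
$\sqrt{G + s{\left(-7 - 1,22 \right)}} = \sqrt{- \frac{1}{14} + \frac{4}{3}} = \sqrt{\frac{53}{42}} = \frac{\sqrt{2226}}{42}$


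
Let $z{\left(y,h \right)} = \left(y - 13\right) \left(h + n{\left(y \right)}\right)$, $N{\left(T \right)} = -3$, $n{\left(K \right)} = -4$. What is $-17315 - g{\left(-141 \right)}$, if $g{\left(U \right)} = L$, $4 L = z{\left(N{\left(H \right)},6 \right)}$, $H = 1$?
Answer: $-17307$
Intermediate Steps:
$z{\left(y,h \right)} = \left(-13 + y\right) \left(-4 + h\right)$ ($z{\left(y,h \right)} = \left(y - 13\right) \left(h - 4\right) = \left(-13 + y\right) \left(-4 + h\right)$)
$L = -8$ ($L = \frac{52 - 78 - -12 + 6 \left(-3\right)}{4} = \frac{52 - 78 + 12 - 18}{4} = \frac{1}{4} \left(-32\right) = -8$)
$g{\left(U \right)} = -8$
$-17315 - g{\left(-141 \right)} = -17315 - -8 = -17315 + 8 = -17307$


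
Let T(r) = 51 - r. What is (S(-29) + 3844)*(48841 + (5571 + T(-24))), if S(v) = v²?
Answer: 255271595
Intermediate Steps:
(S(-29) + 3844)*(48841 + (5571 + T(-24))) = ((-29)² + 3844)*(48841 + (5571 + (51 - 1*(-24)))) = (841 + 3844)*(48841 + (5571 + (51 + 24))) = 4685*(48841 + (5571 + 75)) = 4685*(48841 + 5646) = 4685*54487 = 255271595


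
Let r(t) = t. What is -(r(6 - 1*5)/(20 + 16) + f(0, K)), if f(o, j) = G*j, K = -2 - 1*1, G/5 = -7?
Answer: -3781/36 ≈ -105.03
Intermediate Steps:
G = -35 (G = 5*(-7) = -35)
K = -3 (K = -2 - 1 = -3)
f(o, j) = -35*j
-(r(6 - 1*5)/(20 + 16) + f(0, K)) = -((6 - 1*5)/(20 + 16) - 35*(-3)) = -((6 - 5)/36 + 105) = -((1/36)*1 + 105) = -(1/36 + 105) = -1*3781/36 = -3781/36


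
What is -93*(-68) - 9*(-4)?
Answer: 6360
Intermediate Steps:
-93*(-68) - 9*(-4) = 6324 + 36 = 6360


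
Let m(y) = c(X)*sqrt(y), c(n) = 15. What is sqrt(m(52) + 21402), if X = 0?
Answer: sqrt(21402 + 30*sqrt(13)) ≈ 146.66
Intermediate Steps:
m(y) = 15*sqrt(y)
sqrt(m(52) + 21402) = sqrt(15*sqrt(52) + 21402) = sqrt(15*(2*sqrt(13)) + 21402) = sqrt(30*sqrt(13) + 21402) = sqrt(21402 + 30*sqrt(13))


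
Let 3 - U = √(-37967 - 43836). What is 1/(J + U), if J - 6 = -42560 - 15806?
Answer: I/(√81803 - 58357*I) ≈ -1.7135e-5 + 8.3982e-8*I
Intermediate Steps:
J = -58360 (J = 6 + (-42560 - 15806) = 6 - 58366 = -58360)
U = 3 - I*√81803 (U = 3 - √(-37967 - 43836) = 3 - √(-81803) = 3 - I*√81803 ≈ 3.0 - 286.01*I)
1/(J + U) = 1/(-58360 + (3 - I*√81803)) = 1/(-58357 - I*√81803)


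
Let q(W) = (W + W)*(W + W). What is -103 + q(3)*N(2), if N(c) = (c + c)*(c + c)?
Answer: 473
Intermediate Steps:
q(W) = 4*W**2 (q(W) = (2*W)*(2*W) = 4*W**2)
N(c) = 4*c**2 (N(c) = (2*c)*(2*c) = 4*c**2)
-103 + q(3)*N(2) = -103 + (4*3**2)*(4*2**2) = -103 + (4*9)*(4*4) = -103 + 36*16 = -103 + 576 = 473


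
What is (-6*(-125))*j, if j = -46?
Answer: -34500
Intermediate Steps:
(-6*(-125))*j = -6*(-125)*(-46) = 750*(-46) = -34500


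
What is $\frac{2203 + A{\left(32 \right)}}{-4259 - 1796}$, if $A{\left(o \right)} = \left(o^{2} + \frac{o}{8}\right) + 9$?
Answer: $- \frac{648}{1211} \approx -0.5351$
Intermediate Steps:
$A{\left(o \right)} = 9 + o^{2} + \frac{o}{8}$ ($A{\left(o \right)} = \left(o^{2} + \frac{o}{8}\right) + 9 = 9 + o^{2} + \frac{o}{8}$)
$\frac{2203 + A{\left(32 \right)}}{-4259 - 1796} = \frac{2203 + \left(9 + 32^{2} + \frac{1}{8} \cdot 32\right)}{-4259 - 1796} = \frac{2203 + \left(9 + 1024 + 4\right)}{-6055} = \left(2203 + 1037\right) \left(- \frac{1}{6055}\right) = 3240 \left(- \frac{1}{6055}\right) = - \frac{648}{1211}$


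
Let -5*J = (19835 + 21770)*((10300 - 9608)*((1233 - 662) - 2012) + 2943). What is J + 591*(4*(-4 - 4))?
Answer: 8272960597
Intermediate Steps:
J = 8272979509 (J = -(19835 + 21770)*((10300 - 9608)*((1233 - 662) - 2012) + 2943)/5 = -8321*(692*(571 - 2012) + 2943) = -8321*(692*(-1441) + 2943) = -8321*(-997172 + 2943) = -8321*(-994229) = -1/5*(-41364897545) = 8272979509)
J + 591*(4*(-4 - 4)) = 8272979509 + 591*(4*(-4 - 4)) = 8272979509 + 591*(4*(-8)) = 8272979509 + 591*(-32) = 8272979509 - 18912 = 8272960597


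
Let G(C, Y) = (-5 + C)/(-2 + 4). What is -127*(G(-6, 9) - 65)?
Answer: 17907/2 ≈ 8953.5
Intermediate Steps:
G(C, Y) = -5/2 + C/2 (G(C, Y) = (-5 + C)/2 = (-5 + C)*(1/2) = -5/2 + C/2)
-127*(G(-6, 9) - 65) = -127*((-5/2 + (1/2)*(-6)) - 65) = -127*((-5/2 - 3) - 65) = -127*(-11/2 - 65) = -127*(-141/2) = 17907/2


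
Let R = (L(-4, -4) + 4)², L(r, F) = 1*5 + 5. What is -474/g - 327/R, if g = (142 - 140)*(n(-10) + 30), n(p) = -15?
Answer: -17119/980 ≈ -17.468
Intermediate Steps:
L(r, F) = 10 (L(r, F) = 5 + 5 = 10)
g = 30 (g = (142 - 140)*(-15 + 30) = 2*15 = 30)
R = 196 (R = (10 + 4)² = 14² = 196)
-474/g - 327/R = -474/30 - 327/196 = -474*1/30 - 327*1/196 = -79/5 - 327/196 = -17119/980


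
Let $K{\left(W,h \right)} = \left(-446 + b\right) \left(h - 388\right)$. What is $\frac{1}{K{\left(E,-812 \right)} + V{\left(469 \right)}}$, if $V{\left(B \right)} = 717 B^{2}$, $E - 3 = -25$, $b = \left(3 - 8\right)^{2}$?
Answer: $\frac{1}{158217237} \approx 6.3204 \cdot 10^{-9}$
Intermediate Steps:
$b = 25$ ($b = \left(-5\right)^{2} = 25$)
$E = -22$ ($E = 3 - 25 = -22$)
$K{\left(W,h \right)} = 163348 - 421 h$ ($K{\left(W,h \right)} = \left(-446 + 25\right) \left(h - 388\right) = - 421 \left(-388 + h\right) = 163348 - 421 h$)
$\frac{1}{K{\left(E,-812 \right)} + V{\left(469 \right)}} = \frac{1}{\left(163348 - -341852\right) + 717 \cdot 469^{2}} = \frac{1}{\left(163348 + 341852\right) + 717 \cdot 219961} = \frac{1}{505200 + 157712037} = \frac{1}{158217237}$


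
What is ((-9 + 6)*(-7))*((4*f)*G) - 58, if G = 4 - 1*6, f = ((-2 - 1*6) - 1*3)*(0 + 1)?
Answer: 1790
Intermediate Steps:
f = -11 (f = ((-2 - 6) - 3)*1 = (-8 - 3)*1 = -11*1 = -11)
G = -2 (G = 4 - 6 = -2)
((-9 + 6)*(-7))*((4*f)*G) - 58 = ((-9 + 6)*(-7))*((4*(-11))*(-2)) - 58 = (-3*(-7))*(-44*(-2)) - 58 = 21*88 - 58 = 1848 - 58 = 1790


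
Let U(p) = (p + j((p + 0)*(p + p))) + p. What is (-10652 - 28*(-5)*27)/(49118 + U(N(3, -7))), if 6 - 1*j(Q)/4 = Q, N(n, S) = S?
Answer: -859/6092 ≈ -0.14100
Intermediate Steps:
j(Q) = 24 - 4*Q
U(p) = 24 - 8*p**2 + 2*p (U(p) = (p + (24 - 4*(p + 0)*(p + p))) + p = (p + (24 - 4*p*2*p)) + p = (p + (24 - 8*p**2)) + p = (24 + p - 8*p**2) + p = 24 - 8*p**2 + 2*p)
(-10652 - 28*(-5)*27)/(49118 + U(N(3, -7))) = (-10652 - 28*(-5)*27)/(49118 + (24 - 8*(-7)**2 + 2*(-7))) = (-10652 + 140*27)/(49118 + (24 - 8*49 - 14)) = (-10652 + 3780)/(49118 + (24 - 392 - 14)) = -6872/(49118 - 382) = -6872/48736 = -6872*1/48736 = -859/6092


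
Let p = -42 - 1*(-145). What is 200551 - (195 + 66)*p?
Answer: 173668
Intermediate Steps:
p = 103 (p = -42 + 145 = 103)
200551 - (195 + 66)*p = 200551 - (195 + 66)*103 = 200551 - 261*103 = 200551 - 1*26883 = 200551 - 26883 = 173668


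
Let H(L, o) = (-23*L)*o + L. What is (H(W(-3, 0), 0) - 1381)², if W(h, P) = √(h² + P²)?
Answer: 1898884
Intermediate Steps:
W(h, P) = √(P² + h²)
H(L, o) = L - 23*L*o (H(L, o) = -23*L*o + L = L - 23*L*o)
(H(W(-3, 0), 0) - 1381)² = (√(0² + (-3)²)*(1 - 23*0) - 1381)² = (√(0 + 9)*(1 + 0) - 1381)² = (√9*1 - 1381)² = (3*1 - 1381)² = (3 - 1381)² = (-1378)² = 1898884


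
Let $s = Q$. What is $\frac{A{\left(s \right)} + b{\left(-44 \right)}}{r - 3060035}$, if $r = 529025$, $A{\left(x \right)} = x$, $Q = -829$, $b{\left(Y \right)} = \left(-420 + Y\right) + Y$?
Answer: $\frac{1337}{2531010} \approx 0.00052825$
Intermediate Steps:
$b{\left(Y \right)} = -420 + 2 Y$
$s = -829$
$\frac{A{\left(s \right)} + b{\left(-44 \right)}}{r - 3060035} = \frac{-829 + \left(-420 + 2 \left(-44\right)\right)}{529025 - 3060035} = \frac{-829 - 508}{-2531010} = \left(-829 - 508\right) \left(- \frac{1}{2531010}\right) = \left(-1337\right) \left(- \frac{1}{2531010}\right) = \frac{1337}{2531010}$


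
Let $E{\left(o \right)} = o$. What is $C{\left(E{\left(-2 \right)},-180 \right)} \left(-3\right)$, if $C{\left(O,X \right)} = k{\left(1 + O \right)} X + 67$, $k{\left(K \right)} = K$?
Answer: $-741$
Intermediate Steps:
$C{\left(O,X \right)} = 67 + X \left(1 + O\right)$ ($C{\left(O,X \right)} = \left(1 + O\right) X + 67 = X \left(1 + O\right) + 67 = 67 + X \left(1 + O\right)$)
$C{\left(E{\left(-2 \right)},-180 \right)} \left(-3\right) = \left(67 - 180 \left(1 - 2\right)\right) \left(-3\right) = \left(67 - -180\right) \left(-3\right) = \left(67 + 180\right) \left(-3\right) = 247 \left(-3\right) = -741$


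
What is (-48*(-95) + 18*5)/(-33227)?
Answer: -4650/33227 ≈ -0.13995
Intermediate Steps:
(-48*(-95) + 18*5)/(-33227) = (4560 + 90)*(-1/33227) = 4650*(-1/33227) = -4650/33227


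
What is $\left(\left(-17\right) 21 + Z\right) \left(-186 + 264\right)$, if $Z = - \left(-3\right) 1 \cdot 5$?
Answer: $-26676$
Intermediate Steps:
$Z = 15$ ($Z = - \left(-3\right) 5 = \left(-1\right) \left(-15\right) = 15$)
$\left(\left(-17\right) 21 + Z\right) \left(-186 + 264\right) = \left(\left(-17\right) 21 + 15\right) \left(-186 + 264\right) = \left(-357 + 15\right) 78 = \left(-342\right) 78 = -26676$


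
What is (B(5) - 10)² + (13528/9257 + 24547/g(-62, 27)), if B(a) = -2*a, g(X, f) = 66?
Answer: 472509227/610962 ≈ 773.39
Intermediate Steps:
(B(5) - 10)² + (13528/9257 + 24547/g(-62, 27)) = (-2*5 - 10)² + (13528/9257 + 24547/66) = (-10 - 10)² + (13528*(1/9257) + 24547*(1/66)) = (-20)² + (13528/9257 + 24547/66) = 400 + 228124427/610962 = 472509227/610962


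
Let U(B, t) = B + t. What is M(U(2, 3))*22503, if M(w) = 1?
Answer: 22503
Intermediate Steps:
M(U(2, 3))*22503 = 1*22503 = 22503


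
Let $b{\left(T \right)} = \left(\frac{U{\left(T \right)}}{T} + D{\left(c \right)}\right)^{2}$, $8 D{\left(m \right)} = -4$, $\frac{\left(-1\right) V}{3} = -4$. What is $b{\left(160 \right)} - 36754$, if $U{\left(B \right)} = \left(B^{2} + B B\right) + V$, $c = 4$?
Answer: $\frac{104598689}{1600} \approx 65374.0$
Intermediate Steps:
$V = 12$ ($V = \left(-3\right) \left(-4\right) = 12$)
$D{\left(m \right)} = - \frac{1}{2}$ ($D{\left(m \right)} = \frac{1}{8} \left(-4\right) = - \frac{1}{2}$)
$U{\left(B \right)} = 12 + 2 B^{2}$ ($U{\left(B \right)} = \left(B^{2} + B B\right) + 12 = \left(B^{2} + B^{2}\right) + 12 = 2 B^{2} + 12 = 12 + 2 B^{2}$)
$b{\left(T \right)} = \left(- \frac{1}{2} + \frac{12 + 2 T^{2}}{T}\right)^{2}$ ($b{\left(T \right)} = \left(\frac{12 + 2 T^{2}}{T} - \frac{1}{2}\right)^{2} = \left(- \frac{1}{2} + \frac{12 + 2 T^{2}}{T}\right)^{2}$)
$b{\left(160 \right)} - 36754 = \frac{\left(24 - 160 + 4 \cdot 160^{2}\right)^{2}}{4 \cdot 25600} - 36754 = \frac{1}{4} \cdot \frac{1}{25600} \left(24 - 160 + 4 \cdot 25600\right)^{2} - 36754 = \frac{1}{4} \cdot \frac{1}{25600} \left(24 - 160 + 102400\right)^{2} - 36754 = \frac{1}{4} \cdot \frac{1}{25600} \cdot 102264^{2} - 36754 = \frac{1}{4} \cdot \frac{1}{25600} \cdot 10457925696 - 36754 = \frac{163405089}{1600} - 36754 = \frac{104598689}{1600}$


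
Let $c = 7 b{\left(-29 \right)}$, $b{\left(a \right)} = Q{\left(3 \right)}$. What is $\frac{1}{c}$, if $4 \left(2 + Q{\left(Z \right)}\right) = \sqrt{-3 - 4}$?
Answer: $- \frac{32}{497} - \frac{4 i \sqrt{7}}{497} \approx -0.064386 - 0.021294 i$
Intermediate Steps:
$Q{\left(Z \right)} = -2 + \frac{i \sqrt{7}}{4}$ ($Q{\left(Z \right)} = -2 + \frac{\sqrt{-3 - 4}}{4} = -2 + \frac{\sqrt{-7}}{4} = -2 + \frac{i \sqrt{7}}{4}$)
$b{\left(a \right)} = -2 + \frac{i \sqrt{7}}{4}$
$c = -14 + \frac{7 i \sqrt{7}}{4}$ ($c = 7 \left(-2 + \frac{i \sqrt{7}}{4}\right) = -14 + \frac{7 i \sqrt{7}}{4} \approx -14.0 + 4.6301 i$)
$\frac{1}{c} = \frac{1}{-14 + \frac{7 i \sqrt{7}}{4}}$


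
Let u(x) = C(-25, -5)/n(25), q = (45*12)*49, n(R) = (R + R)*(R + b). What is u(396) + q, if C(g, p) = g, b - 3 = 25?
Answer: 2804759/106 ≈ 26460.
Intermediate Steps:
b = 28 (b = 3 + 25 = 28)
n(R) = 2*R*(28 + R) (n(R) = (R + R)*(R + 28) = (2*R)*(28 + R) = 2*R*(28 + R))
q = 26460 (q = 540*49 = 26460)
u(x) = -1/106 (u(x) = -25*1/(50*(28 + 25)) = -25/(2*25*53) = -25/2650 = -25*1/2650 = -1/106)
u(396) + q = -1/106 + 26460 = 2804759/106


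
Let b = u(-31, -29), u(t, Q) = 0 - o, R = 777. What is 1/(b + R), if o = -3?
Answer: 1/780 ≈ 0.0012821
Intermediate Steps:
u(t, Q) = 3 (u(t, Q) = 0 - 1*(-3) = 0 + 3 = 3)
b = 3
1/(b + R) = 1/(3 + 777) = 1/780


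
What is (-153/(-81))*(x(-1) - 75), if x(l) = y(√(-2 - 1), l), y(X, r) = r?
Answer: -1292/9 ≈ -143.56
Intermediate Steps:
x(l) = l
(-153/(-81))*(x(-1) - 75) = (-153/(-81))*(-1 - 75) = -153*(-1/81)*(-76) = (17/9)*(-76) = -1292/9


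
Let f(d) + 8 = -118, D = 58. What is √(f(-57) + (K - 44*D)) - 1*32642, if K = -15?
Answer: -32642 + I*√2693 ≈ -32642.0 + 51.894*I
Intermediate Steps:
f(d) = -126 (f(d) = -8 - 118 = -126)
√(f(-57) + (K - 44*D)) - 1*32642 = √(-126 + (-15 - 44*58)) - 1*32642 = √(-126 + (-15 - 2552)) - 32642 = √(-126 - 2567) - 32642 = √(-2693) - 32642 = I*√2693 - 32642 = -32642 + I*√2693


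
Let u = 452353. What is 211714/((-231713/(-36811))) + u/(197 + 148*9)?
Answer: 7861956095/231713 ≈ 33930.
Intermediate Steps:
211714/((-231713/(-36811))) + u/(197 + 148*9) = 211714/((-231713/(-36811))) + 452353/(197 + 148*9) = 211714/((-231713*(-1/36811))) + 452353/(197 + 1332) = 211714/(231713/36811) + 452353/1529 = 211714*(36811/231713) + 452353*(1/1529) = 7793404054/231713 + 41123/139 = 7861956095/231713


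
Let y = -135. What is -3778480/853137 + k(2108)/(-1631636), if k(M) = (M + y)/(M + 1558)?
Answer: -7533757640867927/1701035049485304 ≈ -4.4289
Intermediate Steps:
k(M) = (-135 + M)/(1558 + M) (k(M) = (M - 135)/(M + 1558) = (-135 + M)/(1558 + M))
-3778480/853137 + k(2108)/(-1631636) = -3778480/853137 + ((-135 + 2108)/(1558 + 2108))/(-1631636) = -3778480*1/853137 + (1973/3666)*(-1/1631636) = -3778480/853137 + ((1/3666)*1973)*(-1/1631636) = -3778480/853137 + (1973/3666)*(-1/1631636) = -3778480/853137 - 1973/5981577576 = -7533757640867927/1701035049485304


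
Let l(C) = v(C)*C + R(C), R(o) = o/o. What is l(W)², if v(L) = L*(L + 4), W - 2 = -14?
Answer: 1324801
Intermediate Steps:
W = -12 (W = 2 - 14 = -12)
R(o) = 1
v(L) = L*(4 + L)
l(C) = 1 + C²*(4 + C) (l(C) = (C*(4 + C))*C + 1 = C²*(4 + C) + 1 = 1 + C²*(4 + C))
l(W)² = (1 + (-12)²*(4 - 12))² = (1 + 144*(-8))² = (1 - 1152)² = (-1151)² = 1324801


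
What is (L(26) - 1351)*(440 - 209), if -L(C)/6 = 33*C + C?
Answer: -1537305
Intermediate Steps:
L(C) = -204*C (L(C) = -6*(33*C + C) = -204*C)
(L(26) - 1351)*(440 - 209) = (-204*26 - 1351)*(440 - 209) = (-5304 - 1351)*231 = -6655*231 = -1537305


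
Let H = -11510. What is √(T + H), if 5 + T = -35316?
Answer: I*√46831 ≈ 216.4*I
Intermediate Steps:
T = -35321 (T = -5 - 35316 = -35321)
√(T + H) = √(-35321 - 11510) = √(-46831) = I*√46831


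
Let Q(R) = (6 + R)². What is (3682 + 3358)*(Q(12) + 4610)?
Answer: 34735360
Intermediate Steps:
(3682 + 3358)*(Q(12) + 4610) = (3682 + 3358)*((6 + 12)² + 4610) = 7040*(18² + 4610) = 7040*(324 + 4610) = 7040*4934 = 34735360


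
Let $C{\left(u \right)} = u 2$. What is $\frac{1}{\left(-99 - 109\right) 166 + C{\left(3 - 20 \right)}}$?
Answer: $- \frac{1}{34562} \approx -2.8934 \cdot 10^{-5}$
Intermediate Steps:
$C{\left(u \right)} = 2 u$
$\frac{1}{\left(-99 - 109\right) 166 + C{\left(3 - 20 \right)}} = \frac{1}{\left(-99 - 109\right) 166 + 2 \left(3 - 20\right)} = \frac{1}{\left(-208\right) 166 + 2 \left(3 - 20\right)} = \frac{1}{-34528 + 2 \left(-17\right)} = \frac{1}{-34528 - 34} = \frac{1}{-34562} = - \frac{1}{34562}$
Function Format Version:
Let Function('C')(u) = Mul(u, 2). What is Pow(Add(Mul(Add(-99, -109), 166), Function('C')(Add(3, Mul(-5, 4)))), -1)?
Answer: Rational(-1, 34562) ≈ -2.8934e-5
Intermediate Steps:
Function('C')(u) = Mul(2, u)
Pow(Add(Mul(Add(-99, -109), 166), Function('C')(Add(3, Mul(-5, 4)))), -1) = Pow(Add(Mul(Add(-99, -109), 166), Mul(2, Add(3, Mul(-5, 4)))), -1) = Pow(Add(Mul(-208, 166), Mul(2, Add(3, -20))), -1) = Pow(Add(-34528, Mul(2, -17)), -1) = Pow(Add(-34528, -34), -1) = Pow(-34562, -1) = Rational(-1, 34562)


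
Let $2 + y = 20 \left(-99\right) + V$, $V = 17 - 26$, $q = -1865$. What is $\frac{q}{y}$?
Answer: $\frac{1865}{1991} \approx 0.93672$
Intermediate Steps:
$V = -9$ ($V = 17 - 26 = -9$)
$y = -1991$ ($y = -2 + \left(20 \left(-99\right) - 9\right) = -2 - 1989 = -1991$)
$\frac{q}{y} = - \frac{1865}{-1991} = \left(-1865\right) \left(- \frac{1}{1991}\right) = \frac{1865}{1991}$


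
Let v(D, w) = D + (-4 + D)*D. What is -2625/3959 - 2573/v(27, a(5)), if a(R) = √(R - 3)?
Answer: -11887507/2565432 ≈ -4.6337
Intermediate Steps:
a(R) = √(-3 + R)
v(D, w) = D + D*(-4 + D)
-2625/3959 - 2573/v(27, a(5)) = -2625/3959 - 2573*1/(27*(-3 + 27)) = -2625*1/3959 - 2573/(27*24) = -2625/3959 - 2573/648 = -11887507/2565432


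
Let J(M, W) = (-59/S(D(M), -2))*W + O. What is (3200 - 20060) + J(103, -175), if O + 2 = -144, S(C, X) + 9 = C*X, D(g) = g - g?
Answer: -163379/9 ≈ -18153.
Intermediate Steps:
D(g) = 0
S(C, X) = -9 + C*X
O = -146 (O = -2 - 144 = -146)
J(M, W) = -146 + 59*W/9 (J(M, W) = (-59/(-9 + 0*(-2)))*W - 146 = (-59/(-9 + 0))*W - 146 = (-59/(-9))*W - 146 = (-59*(-⅑))*W - 146 = 59*W/9 - 146 = -146 + 59*W/9)
(3200 - 20060) + J(103, -175) = (3200 - 20060) + (-146 + (59/9)*(-175)) = -16860 + (-146 - 10325/9) = -16860 - 11639/9 = -163379/9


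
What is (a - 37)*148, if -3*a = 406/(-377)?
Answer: -211492/39 ≈ -5422.9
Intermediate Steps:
a = 14/39 (a = -406/(3*(-377)) = -406*(-1)/(3*377) = -⅓*(-14/13) = 14/39 ≈ 0.35897)
(a - 37)*148 = (14/39 - 37)*148 = -1429/39*148 = -211492/39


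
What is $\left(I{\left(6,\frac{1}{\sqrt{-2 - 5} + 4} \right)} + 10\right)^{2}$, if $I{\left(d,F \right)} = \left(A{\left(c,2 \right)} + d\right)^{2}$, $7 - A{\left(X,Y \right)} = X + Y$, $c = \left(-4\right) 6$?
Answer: $1525225$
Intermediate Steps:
$c = -24$
$A{\left(X,Y \right)} = 7 - X - Y$ ($A{\left(X,Y \right)} = 7 - \left(X + Y\right) = 7 - X - Y$)
$I{\left(d,F \right)} = \left(29 + d\right)^{2}$ ($I{\left(d,F \right)} = \left(\left(7 - -24 - 2\right) + d\right)^{2} = \left(\left(7 + 24 - 2\right) + d\right)^{2} = \left(29 + d\right)^{2}$)
$\left(I{\left(6,\frac{1}{\sqrt{-2 - 5} + 4} \right)} + 10\right)^{2} = \left(\left(29 + 6\right)^{2} + 10\right)^{2} = \left(35^{2} + 10\right)^{2} = \left(1225 + 10\right)^{2} = 1235^{2} = 1525225$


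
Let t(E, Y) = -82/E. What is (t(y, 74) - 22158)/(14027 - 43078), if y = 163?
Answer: 3611836/4735313 ≈ 0.76274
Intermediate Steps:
(t(y, 74) - 22158)/(14027 - 43078) = (-82/163 - 22158)/(14027 - 43078) = (-82*1/163 - 22158)/(-29051) = (-82/163 - 22158)*(-1/29051) = -3611836/163*(-1/29051) = 3611836/4735313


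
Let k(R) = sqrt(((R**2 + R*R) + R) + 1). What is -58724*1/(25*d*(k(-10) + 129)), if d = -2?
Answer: 1893849/205625 - 14681*sqrt(191)/205625 ≈ 8.2235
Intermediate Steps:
k(R) = sqrt(1 + R + 2*R**2) (k(R) = sqrt(((R**2 + R**2) + R) + 1) = sqrt((2*R**2 + R) + 1) = sqrt((R + 2*R**2) + 1) = sqrt(1 + R + 2*R**2))
-58724*1/(25*d*(k(-10) + 129)) = -58724*(-1/(50*(sqrt(1 - 10 + 2*(-10)**2) + 129))) = -58724*(-1/(50*(sqrt(1 - 10 + 2*100) + 129))) = -58724*(-1/(50*(sqrt(1 - 10 + 200) + 129))) = -58724*(-1/(50*(sqrt(191) + 129))) = -58724*(-1/(50*(129 + sqrt(191)))) = -58724/(-6450 - 50*sqrt(191))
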